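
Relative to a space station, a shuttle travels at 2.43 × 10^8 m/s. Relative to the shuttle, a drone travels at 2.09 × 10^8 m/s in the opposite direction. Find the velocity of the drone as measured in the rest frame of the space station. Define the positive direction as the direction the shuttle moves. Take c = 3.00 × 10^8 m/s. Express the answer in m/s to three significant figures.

+7.80 × 10^7 m/s

In units of c (dividing by 3.00 × 10^8 m/s): v = 0.810, u' = -0.697.
u = (u' + v)/(1 + u'v/c²):
u = (-0.697 + 0.810) / (1 + (-0.697)·0.810) = 0.1133/0.4357 = 0.2601
Converting back: u = 0.2601 × 3.00 × 10^8 m/s.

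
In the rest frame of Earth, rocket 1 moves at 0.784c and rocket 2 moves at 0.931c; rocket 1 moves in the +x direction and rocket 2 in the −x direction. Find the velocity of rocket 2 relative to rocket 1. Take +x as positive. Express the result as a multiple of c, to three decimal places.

-0.991c

β_A = 0.784, β_B = -0.931.
Transform to A's frame with the inverse velocity-addition law: u' = (u − v)/(1 − uv/c²), taking u = β_B and v = β_A.
u' = (-0.931 − 0.784) / (1 − (0.784)(-0.931)) = -1.7150/1.7299 = -0.9914.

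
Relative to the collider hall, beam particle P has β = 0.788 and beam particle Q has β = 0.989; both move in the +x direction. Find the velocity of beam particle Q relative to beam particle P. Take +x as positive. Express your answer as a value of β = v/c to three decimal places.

β_A = 0.788, β_B = 0.989.
Transform to A's frame with the inverse velocity-addition law: u' = (u − v)/(1 − uv/c²), taking u = β_B and v = β_A.
u' = (0.989 − 0.788) / (1 − (0.788)(0.989)) = 0.2010/0.2207 = 0.9109.

β = +0.911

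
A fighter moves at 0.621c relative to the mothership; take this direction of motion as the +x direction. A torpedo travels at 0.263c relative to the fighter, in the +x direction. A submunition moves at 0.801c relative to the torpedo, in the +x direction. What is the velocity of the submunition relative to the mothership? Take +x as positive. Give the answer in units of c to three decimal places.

Apply u = (u' + v)/(1 + u'v/c²) successively, working outward toward the mothership.
Start: velocity of the fighter relative to the mothership = 0.6210c.
Compose with the torpedo (u' = 0.263 in the fighter frame): u_1 = (0.263 + 0.621) / (1 + 0.263·0.621) = 0.8840/1.1633 = 0.7599.
Compose with the submunition (u' = 0.801 in the torpedo frame): u_2 = (0.801 + 0.760) / (1 + 0.801·0.760) = 1.5609/1.6087 = 0.9703.

0.970c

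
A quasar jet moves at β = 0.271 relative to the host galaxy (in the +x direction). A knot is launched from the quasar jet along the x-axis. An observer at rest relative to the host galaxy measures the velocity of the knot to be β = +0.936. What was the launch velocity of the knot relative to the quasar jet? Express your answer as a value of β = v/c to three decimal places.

Invert the composition law: u' = (u − v)/(1 − uv/c²).
u' = (0.936 − 0.271) / (1 − (0.936)(0.271)) = 0.6650/0.7463 = 0.8910.

β = +0.891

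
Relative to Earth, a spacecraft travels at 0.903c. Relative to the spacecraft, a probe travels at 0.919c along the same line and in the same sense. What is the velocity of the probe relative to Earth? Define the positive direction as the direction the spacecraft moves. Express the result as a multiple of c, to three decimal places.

With v = 0.903 and u' = 0.919 (in units of c),
u = (u' + v)/(1 + u'v/c²):
u = (0.919 + 0.903) / (1 + 0.919·0.903) = 1.8220/1.8299 = 0.9957

0.996c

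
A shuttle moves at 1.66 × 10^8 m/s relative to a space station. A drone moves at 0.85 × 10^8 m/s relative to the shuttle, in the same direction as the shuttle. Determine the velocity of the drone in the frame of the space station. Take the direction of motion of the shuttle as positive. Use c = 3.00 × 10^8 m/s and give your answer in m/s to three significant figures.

2.17 × 10^8 m/s

In units of c (dividing by 3.00 × 10^8 m/s): v = 0.553, u' = 0.283.
u = (u' + v)/(1 + u'v/c²):
u = (0.283 + 0.553) / (1 + 0.283·0.553) = 0.8367/1.1568 = 0.7233
(Galilean addition would give +0.837c.)
Converting back: u = 0.7233 × 3.00 × 10^8 m/s.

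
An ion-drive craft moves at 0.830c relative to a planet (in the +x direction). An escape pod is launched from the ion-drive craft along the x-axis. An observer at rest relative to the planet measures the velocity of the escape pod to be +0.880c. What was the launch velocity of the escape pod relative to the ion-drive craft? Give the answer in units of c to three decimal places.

Invert the composition law: u' = (u − v)/(1 − uv/c²).
u' = (0.880 − 0.830) / (1 − (0.880)(0.830)) = 0.0500/0.2696 = 0.1855.

+0.185c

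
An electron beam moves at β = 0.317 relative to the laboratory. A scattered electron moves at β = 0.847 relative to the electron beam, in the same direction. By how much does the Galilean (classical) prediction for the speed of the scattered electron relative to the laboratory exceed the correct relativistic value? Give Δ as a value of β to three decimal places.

Galilean: u_cl = 0.847 + 0.317 = 1.1640.
Relativistic: u_rel = (0.847 + 0.317) / (1 + 0.847·0.317) = 1.1640/1.2685 = 0.9176.
Δ = 1.1640 − 0.9176 = 0.2464.
(The classical prediction exceeds c; the relativistic result does not.)

Δ = 0.246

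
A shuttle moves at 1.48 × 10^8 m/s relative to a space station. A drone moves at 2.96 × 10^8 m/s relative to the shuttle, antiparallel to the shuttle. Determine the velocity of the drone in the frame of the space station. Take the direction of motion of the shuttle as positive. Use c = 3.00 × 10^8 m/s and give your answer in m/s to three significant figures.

In units of c (dividing by 3.00 × 10^8 m/s): v = 0.493, u' = -0.987.
u = (u' + v)/(1 + u'v/c²):
u = (-0.987 + 0.493) / (1 + (-0.987)·0.493) = -0.4933/0.5132 = -0.9612
Converting back: u = -0.9612 × 3.00 × 10^8 m/s.

-2.88 × 10^8 m/s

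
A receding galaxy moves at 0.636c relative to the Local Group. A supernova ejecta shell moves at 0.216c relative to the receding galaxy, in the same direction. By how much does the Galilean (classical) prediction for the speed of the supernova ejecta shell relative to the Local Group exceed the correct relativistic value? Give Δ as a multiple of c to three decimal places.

Galilean: u_cl = 0.216 + 0.636 = 0.8520.
Relativistic: u_rel = (0.216 + 0.636) / (1 + 0.216·0.636) = 0.8520/1.1374 = 0.7491.
Δ = 0.8520 − 0.7491 = 0.1029.

Δ = 0.103c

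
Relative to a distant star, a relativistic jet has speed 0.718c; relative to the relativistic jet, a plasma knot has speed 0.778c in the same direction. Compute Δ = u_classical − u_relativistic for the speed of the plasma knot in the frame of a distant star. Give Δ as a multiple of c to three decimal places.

Galilean: u_cl = 0.778 + 0.718 = 1.4960.
Relativistic: u_rel = (0.778 + 0.718) / (1 + 0.778·0.718) = 1.4960/1.5586 = 0.9598.
Δ = 1.4960 − 0.9598 = 0.5362.
(The classical prediction exceeds c; the relativistic result does not.)

Δ = 0.536c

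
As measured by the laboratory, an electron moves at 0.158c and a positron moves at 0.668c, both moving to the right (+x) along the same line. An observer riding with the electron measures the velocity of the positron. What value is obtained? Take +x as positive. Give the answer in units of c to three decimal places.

β_A = 0.158, β_B = 0.668.
Transform to A's frame with the inverse velocity-addition law: u' = (u − v)/(1 − uv/c²), taking u = β_B and v = β_A.
u' = (0.668 − 0.158) / (1 − (0.158)(0.668)) = 0.5100/0.8945 = 0.5702.

+0.570c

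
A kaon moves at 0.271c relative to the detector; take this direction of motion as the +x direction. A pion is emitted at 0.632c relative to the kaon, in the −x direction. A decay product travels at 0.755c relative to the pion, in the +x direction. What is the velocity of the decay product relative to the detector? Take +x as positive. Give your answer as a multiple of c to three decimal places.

+0.476c

Apply u = (u' + v)/(1 + u'v/c²) successively, working outward toward the detector.
Start: velocity of the kaon relative to the detector = 0.2710c.
Compose with the pion (u' = -0.632 in the kaon frame): u_1 = (-0.632 + 0.271) / (1 + (-0.632)·0.271) = -0.3610/0.8287 = -0.4356.
Compose with the decay product (u' = 0.755 in the pion frame): u_2 = (0.755 + (-0.436)) / (1 + 0.755·(-0.436)) = 0.3194/0.6711 = 0.4759.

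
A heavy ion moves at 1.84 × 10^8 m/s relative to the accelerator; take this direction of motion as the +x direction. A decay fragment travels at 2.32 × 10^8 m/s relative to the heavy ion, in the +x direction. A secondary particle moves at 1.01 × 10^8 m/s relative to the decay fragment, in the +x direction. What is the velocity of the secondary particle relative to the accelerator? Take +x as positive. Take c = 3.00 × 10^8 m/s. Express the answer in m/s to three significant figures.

2.91 × 10^8 m/s

Apply u = (u' + v)/(1 + u'v/c²) successively, working outward toward the accelerator.
(Dividing each given speed by c = 3.00 × 10^8 m/s to work in units of c.)
Start: velocity of the heavy ion relative to the accelerator = 0.6133c.
Compose with the decay fragment (u' = 0.773 in the heavy ion frame): u_1 = (0.773 + 0.613) / (1 + 0.773·0.613) = 1.3867/1.4743 = 0.9406.
Compose with the secondary particle (u' = 0.337 in the decay fragment frame): u_2 = (0.337 + 0.941) / (1 + 0.337·0.941) = 1.2772/1.3167 = 0.9701.
So u = 0.9701 × 3.00 × 10^8 m/s.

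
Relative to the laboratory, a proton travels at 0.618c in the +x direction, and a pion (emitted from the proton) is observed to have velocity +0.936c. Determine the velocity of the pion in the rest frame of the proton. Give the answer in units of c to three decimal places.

+0.754c

Invert the composition law: u' = (u − v)/(1 − uv/c²).
u' = (0.936 − 0.618) / (1 − (0.936)(0.618)) = 0.3180/0.4216 = 0.7544.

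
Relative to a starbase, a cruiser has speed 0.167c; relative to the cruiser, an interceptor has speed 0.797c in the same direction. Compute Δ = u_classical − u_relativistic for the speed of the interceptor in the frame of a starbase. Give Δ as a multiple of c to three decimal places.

Δ = 0.113c

Galilean: u_cl = 0.797 + 0.167 = 0.9640.
Relativistic: u_rel = (0.797 + 0.167) / (1 + 0.797·0.167) = 0.9640/1.1331 = 0.8508.
Δ = 0.9640 − 0.8508 = 0.1132.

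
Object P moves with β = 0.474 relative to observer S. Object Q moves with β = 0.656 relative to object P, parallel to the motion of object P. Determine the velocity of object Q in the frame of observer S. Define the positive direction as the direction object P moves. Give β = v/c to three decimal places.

With v = 0.474 and u' = 0.656 (in units of c),
u = (u' + v)/(1 + u'v/c²):
u = (0.656 + 0.474) / (1 + 0.656·0.474) = 1.1300/1.3109 = 0.8620
(Galilean addition would give +1.130c, exceeding c.)

β = 0.862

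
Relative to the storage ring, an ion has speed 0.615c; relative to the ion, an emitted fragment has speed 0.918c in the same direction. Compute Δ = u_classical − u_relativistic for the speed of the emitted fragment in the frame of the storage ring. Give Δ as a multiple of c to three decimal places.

Galilean: u_cl = 0.918 + 0.615 = 1.5330.
Relativistic: u_rel = (0.918 + 0.615) / (1 + 0.918·0.615) = 1.5330/1.5646 = 0.9798.
Δ = 1.5330 − 0.9798 = 0.5532.
(The classical prediction exceeds c; the relativistic result does not.)

Δ = 0.553c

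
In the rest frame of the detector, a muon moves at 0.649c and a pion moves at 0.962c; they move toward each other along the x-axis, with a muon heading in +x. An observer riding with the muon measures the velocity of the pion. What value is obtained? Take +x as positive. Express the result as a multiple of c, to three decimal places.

-0.992c

β_A = 0.649, β_B = -0.962.
Transform to A's frame with the inverse velocity-addition law: u' = (u − v)/(1 − uv/c²), taking u = β_B and v = β_A.
u' = (-0.962 − 0.649) / (1 − (0.649)(-0.962)) = -1.6110/1.6243 = -0.9918.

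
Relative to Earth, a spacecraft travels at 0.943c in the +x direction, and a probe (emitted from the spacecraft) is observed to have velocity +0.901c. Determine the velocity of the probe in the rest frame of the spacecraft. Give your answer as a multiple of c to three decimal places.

Invert the composition law: u' = (u − v)/(1 − uv/c²).
u' = (0.901 − 0.943) / (1 − (0.901)(0.943)) = -0.0420/0.1504 = -0.2793.

-0.279c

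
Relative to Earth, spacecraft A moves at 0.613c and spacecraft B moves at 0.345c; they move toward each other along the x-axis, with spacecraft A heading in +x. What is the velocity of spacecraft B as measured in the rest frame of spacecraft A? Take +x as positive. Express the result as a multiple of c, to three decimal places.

-0.791c

β_A = 0.613, β_B = -0.345.
Transform to A's frame with the inverse velocity-addition law: u' = (u − v)/(1 − uv/c²), taking u = β_B and v = β_A.
u' = (-0.345 − 0.613) / (1 − (0.613)(-0.345)) = -0.9580/1.2115 = -0.7908.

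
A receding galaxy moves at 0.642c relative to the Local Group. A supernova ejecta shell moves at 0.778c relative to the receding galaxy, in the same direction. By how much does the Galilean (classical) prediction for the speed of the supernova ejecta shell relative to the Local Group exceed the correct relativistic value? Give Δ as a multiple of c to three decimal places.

Δ = 0.473c

Galilean: u_cl = 0.778 + 0.642 = 1.4200.
Relativistic: u_rel = (0.778 + 0.642) / (1 + 0.778·0.642) = 1.4200/1.4995 = 0.9470.
Δ = 1.4200 − 0.9470 = 0.4730.
(The classical prediction exceeds c; the relativistic result does not.)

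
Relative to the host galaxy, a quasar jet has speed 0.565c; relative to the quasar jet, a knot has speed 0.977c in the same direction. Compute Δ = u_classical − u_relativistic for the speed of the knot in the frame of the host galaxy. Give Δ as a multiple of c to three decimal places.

Galilean: u_cl = 0.977 + 0.565 = 1.5420.
Relativistic: u_rel = (0.977 + 0.565) / (1 + 0.977·0.565) = 1.5420/1.5520 = 0.9936.
Δ = 1.5420 − 0.9936 = 0.5484.
(The classical prediction exceeds c; the relativistic result does not.)

Δ = 0.548c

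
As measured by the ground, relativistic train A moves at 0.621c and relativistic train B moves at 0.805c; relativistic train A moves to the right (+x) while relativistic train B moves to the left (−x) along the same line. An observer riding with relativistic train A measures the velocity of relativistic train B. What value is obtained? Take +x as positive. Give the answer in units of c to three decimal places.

β_A = 0.621, β_B = -0.805.
Transform to A's frame with the inverse velocity-addition law: u' = (u − v)/(1 − uv/c²), taking u = β_B and v = β_A.
u' = (-0.805 − 0.621) / (1 − (0.621)(-0.805)) = -1.4260/1.4999 = -0.9507.

-0.951c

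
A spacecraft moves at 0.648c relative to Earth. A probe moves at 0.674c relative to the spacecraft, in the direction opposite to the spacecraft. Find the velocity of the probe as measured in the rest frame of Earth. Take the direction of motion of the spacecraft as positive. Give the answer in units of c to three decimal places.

With v = 0.648 and u' = -0.674 (in units of c),
u = (u' + v)/(1 + u'v/c²):
u = (-0.674 + 0.648) / (1 + (-0.674)·0.648) = -0.0260/0.5632 = -0.0462

-0.046c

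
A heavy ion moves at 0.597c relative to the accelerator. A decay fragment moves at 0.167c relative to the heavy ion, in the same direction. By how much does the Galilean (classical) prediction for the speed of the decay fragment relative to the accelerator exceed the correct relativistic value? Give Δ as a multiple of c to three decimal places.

Δ = 0.069c

Galilean: u_cl = 0.167 + 0.597 = 0.7640.
Relativistic: u_rel = (0.167 + 0.597) / (1 + 0.167·0.597) = 0.7640/1.0997 = 0.6947.
Δ = 0.7640 − 0.6947 = 0.0693.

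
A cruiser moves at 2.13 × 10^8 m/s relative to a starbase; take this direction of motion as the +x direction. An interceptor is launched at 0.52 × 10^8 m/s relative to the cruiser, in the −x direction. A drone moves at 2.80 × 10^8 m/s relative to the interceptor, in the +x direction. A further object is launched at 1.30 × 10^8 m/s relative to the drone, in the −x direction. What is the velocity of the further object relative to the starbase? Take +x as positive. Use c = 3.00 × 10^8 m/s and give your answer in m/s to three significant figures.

+2.88 × 10^8 m/s

Apply u = (u' + v)/(1 + u'v/c²) successively, working outward toward the starbase.
(Dividing each given speed by c = 3.00 × 10^8 m/s to work in units of c.)
Start: velocity of the cruiser relative to the starbase = 0.7100c.
Compose with the interceptor (u' = -0.173 in the cruiser frame): u_1 = (-0.173 + 0.710) / (1 + (-0.173)·0.710) = 0.5367/0.8769 = 0.6120.
Compose with the drone (u' = 0.933 in the interceptor frame): u_2 = (0.933 + 0.612) / (1 + 0.933·0.612) = 1.5453/1.5712 = 0.9835.
Compose with the further object (u' = -0.433 in the drone frame): u_3 = (-0.433 + 0.984) / (1 + (-0.433)·0.984) = 0.5502/0.5738 = 0.9589.
So u = 0.9589 × 3.00 × 10^8 m/s.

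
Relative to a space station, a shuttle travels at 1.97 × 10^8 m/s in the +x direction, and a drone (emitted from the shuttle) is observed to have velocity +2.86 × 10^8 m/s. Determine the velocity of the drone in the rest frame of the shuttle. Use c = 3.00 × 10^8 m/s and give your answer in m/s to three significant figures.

+2.38 × 10^8 m/s

v = 0.657c, u = 0.953c.
Invert the composition law: u' = (u − v)/(1 − uv/c²).
u' = (0.953 − 0.657) / (1 − (0.953)(0.657)) = 0.2967/0.3740 = 0.7933.
u' = 0.7933 × 3.00 × 10^8 m/s.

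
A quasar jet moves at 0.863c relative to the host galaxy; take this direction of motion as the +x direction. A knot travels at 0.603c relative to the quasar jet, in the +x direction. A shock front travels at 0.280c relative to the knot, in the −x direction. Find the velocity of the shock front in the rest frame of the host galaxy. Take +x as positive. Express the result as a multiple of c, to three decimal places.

+0.937c

Apply u = (u' + v)/(1 + u'v/c²) successively, working outward toward the host galaxy.
Start: velocity of the quasar jet relative to the host galaxy = 0.8630c.
Compose with the knot (u' = 0.603 in the quasar jet frame): u_1 = (0.603 + 0.863) / (1 + 0.603·0.863) = 1.4660/1.5204 = 0.9642.
Compose with the shock front (u' = -0.280 in the knot frame): u_2 = (-0.280 + 0.964) / (1 + (-0.280)·0.964) = 0.6842/0.7300 = 0.9373.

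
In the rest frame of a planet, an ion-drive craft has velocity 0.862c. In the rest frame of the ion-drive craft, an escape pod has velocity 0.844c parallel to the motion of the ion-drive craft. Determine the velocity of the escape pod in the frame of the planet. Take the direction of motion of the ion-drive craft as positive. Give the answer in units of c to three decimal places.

0.988c

With v = 0.862 and u' = 0.844 (in units of c),
u = (u' + v)/(1 + u'v/c²):
u = (0.844 + 0.862) / (1 + 0.844·0.862) = 1.7060/1.7275 = 0.9875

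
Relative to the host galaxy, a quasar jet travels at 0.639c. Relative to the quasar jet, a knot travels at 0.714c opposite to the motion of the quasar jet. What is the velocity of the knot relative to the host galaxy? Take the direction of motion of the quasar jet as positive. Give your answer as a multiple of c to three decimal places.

With v = 0.639 and u' = -0.714 (in units of c),
u = (u' + v)/(1 + u'v/c²):
u = (-0.714 + 0.639) / (1 + (-0.714)·0.639) = -0.0750/0.5438 = -0.1379
(Galilean addition would give -0.075c.)

-0.138c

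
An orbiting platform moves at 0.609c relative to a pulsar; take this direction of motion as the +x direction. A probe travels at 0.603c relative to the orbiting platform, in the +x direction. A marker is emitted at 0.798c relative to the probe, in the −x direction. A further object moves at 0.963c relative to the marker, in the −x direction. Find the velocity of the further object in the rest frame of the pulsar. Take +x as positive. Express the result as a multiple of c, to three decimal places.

-0.932c

Apply u = (u' + v)/(1 + u'v/c²) successively, working outward toward the pulsar.
Start: velocity of the orbiting platform relative to the pulsar = 0.6090c.
Compose with the probe (u' = 0.603 in the orbiting platform frame): u_1 = (0.603 + 0.609) / (1 + 0.603·0.609) = 1.2120/1.3672 = 0.8865.
Compose with the marker (u' = -0.798 in the probe frame): u_2 = (-0.798 + 0.886) / (1 + (-0.798)·0.886) = 0.0885/0.2926 = 0.3023.
Compose with the further object (u' = -0.963 in the marker frame): u_3 = (-0.963 + 0.302) / (1 + (-0.963)·0.302) = -0.6607/0.7088 = -0.9320.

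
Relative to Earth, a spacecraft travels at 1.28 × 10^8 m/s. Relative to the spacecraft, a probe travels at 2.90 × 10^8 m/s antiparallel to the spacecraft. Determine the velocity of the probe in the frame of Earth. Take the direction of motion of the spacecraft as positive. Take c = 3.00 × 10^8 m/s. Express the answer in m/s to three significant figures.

-2.76 × 10^8 m/s

In units of c (dividing by 3.00 × 10^8 m/s): v = 0.427, u' = -0.967.
u = (u' + v)/(1 + u'v/c²):
u = (-0.967 + 0.427) / (1 + (-0.967)·0.427) = -0.5400/0.5876 = -0.9191
Converting back: u = -0.9191 × 3.00 × 10^8 m/s.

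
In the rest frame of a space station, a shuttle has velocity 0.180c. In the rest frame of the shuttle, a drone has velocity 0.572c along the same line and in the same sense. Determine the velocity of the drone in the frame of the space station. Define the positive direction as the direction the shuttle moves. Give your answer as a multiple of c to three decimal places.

With v = 0.180 and u' = 0.572 (in units of c),
u = (u' + v)/(1 + u'v/c²):
u = (0.572 + 0.180) / (1 + 0.572·0.180) = 0.7520/1.1030 = 0.6818

0.682c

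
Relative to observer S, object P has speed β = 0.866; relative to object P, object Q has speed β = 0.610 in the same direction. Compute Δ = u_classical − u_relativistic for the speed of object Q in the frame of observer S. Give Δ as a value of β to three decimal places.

Δ = 0.510

Galilean: u_cl = 0.610 + 0.866 = 1.4760.
Relativistic: u_rel = (0.610 + 0.866) / (1 + 0.610·0.866) = 1.4760/1.5283 = 0.9658.
Δ = 1.4760 − 0.9658 = 0.5102.
(The classical prediction exceeds c; the relativistic result does not.)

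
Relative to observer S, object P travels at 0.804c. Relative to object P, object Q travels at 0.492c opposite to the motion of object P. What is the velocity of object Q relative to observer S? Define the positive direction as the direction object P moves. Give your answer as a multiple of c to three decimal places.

With v = 0.804 and u' = -0.492 (in units of c),
u = (u' + v)/(1 + u'v/c²):
u = (-0.492 + 0.804) / (1 + (-0.492)·0.804) = 0.3120/0.6044 = 0.5162

+0.516c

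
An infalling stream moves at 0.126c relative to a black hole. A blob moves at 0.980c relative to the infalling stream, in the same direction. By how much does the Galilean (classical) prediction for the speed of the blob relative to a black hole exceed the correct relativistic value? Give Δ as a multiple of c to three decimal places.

Δ = 0.122c

Galilean: u_cl = 0.980 + 0.126 = 1.1060.
Relativistic: u_rel = (0.980 + 0.126) / (1 + 0.980·0.126) = 1.1060/1.1235 = 0.9844.
Δ = 1.1060 − 0.9844 = 0.1216.
(The classical prediction exceeds c; the relativistic result does not.)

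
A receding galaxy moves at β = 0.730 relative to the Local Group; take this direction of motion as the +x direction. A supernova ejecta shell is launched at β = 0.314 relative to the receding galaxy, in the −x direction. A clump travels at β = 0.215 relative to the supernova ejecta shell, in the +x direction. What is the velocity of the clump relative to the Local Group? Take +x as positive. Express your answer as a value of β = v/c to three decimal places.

β = +0.676

Apply u = (u' + v)/(1 + u'v/c²) successively, working outward toward the Local Group.
Start: velocity of the receding galaxy relative to the Local Group = 0.7300c.
Compose with the supernova ejecta shell (u' = -0.314 in the receding galaxy frame): u_1 = (-0.314 + 0.730) / (1 + (-0.314)·0.730) = 0.4160/0.7708 = 0.5397.
Compose with the clump (u' = 0.215 in the supernova ejecta shell frame): u_2 = (0.215 + 0.540) / (1 + 0.215·0.540) = 0.7547/1.1160 = 0.6762.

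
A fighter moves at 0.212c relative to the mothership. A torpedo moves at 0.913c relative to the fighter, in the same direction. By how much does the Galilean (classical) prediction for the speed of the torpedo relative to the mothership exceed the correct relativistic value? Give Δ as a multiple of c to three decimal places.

Δ = 0.182c

Galilean: u_cl = 0.913 + 0.212 = 1.1250.
Relativistic: u_rel = (0.913 + 0.212) / (1 + 0.913·0.212) = 1.1250/1.1936 = 0.9426.
Δ = 1.1250 − 0.9426 = 0.1824.
(The classical prediction exceeds c; the relativistic result does not.)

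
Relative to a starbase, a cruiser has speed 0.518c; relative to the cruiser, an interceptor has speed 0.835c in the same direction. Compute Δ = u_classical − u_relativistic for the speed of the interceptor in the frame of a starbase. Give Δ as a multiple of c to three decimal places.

Δ = 0.409c

Galilean: u_cl = 0.835 + 0.518 = 1.3530.
Relativistic: u_rel = (0.835 + 0.518) / (1 + 0.835·0.518) = 1.3530/1.4325 = 0.9445.
Δ = 1.3530 − 0.9445 = 0.4085.
(The classical prediction exceeds c; the relativistic result does not.)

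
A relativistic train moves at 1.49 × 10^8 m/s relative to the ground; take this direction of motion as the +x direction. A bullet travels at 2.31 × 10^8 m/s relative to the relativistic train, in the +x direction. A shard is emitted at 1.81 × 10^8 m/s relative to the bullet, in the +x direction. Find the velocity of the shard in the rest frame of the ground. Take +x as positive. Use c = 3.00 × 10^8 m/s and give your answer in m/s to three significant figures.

Apply u = (u' + v)/(1 + u'v/c²) successively, working outward toward the ground.
(Dividing each given speed by c = 3.00 × 10^8 m/s to work in units of c.)
Start: velocity of the relativistic train relative to the ground = 0.4967c.
Compose with the bullet (u' = 0.770 in the relativistic train frame): u_1 = (0.770 + 0.497) / (1 + 0.770·0.497) = 1.2667/1.3824 = 0.9163.
Compose with the shard (u' = 0.603 in the bullet frame): u_2 = (0.603 + 0.916) / (1 + 0.603·0.916) = 1.5196/1.5528 = 0.9786.
So u = 0.9786 × 3.00 × 10^8 m/s.

2.94 × 10^8 m/s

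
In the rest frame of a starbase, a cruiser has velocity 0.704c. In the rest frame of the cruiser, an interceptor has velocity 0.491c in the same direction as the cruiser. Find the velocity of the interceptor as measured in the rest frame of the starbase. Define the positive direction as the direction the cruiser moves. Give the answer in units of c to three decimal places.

With v = 0.704 and u' = 0.491 (in units of c),
u = (u' + v)/(1 + u'v/c²):
u = (0.491 + 0.704) / (1 + 0.491·0.704) = 1.1950/1.3457 = 0.8880

0.888c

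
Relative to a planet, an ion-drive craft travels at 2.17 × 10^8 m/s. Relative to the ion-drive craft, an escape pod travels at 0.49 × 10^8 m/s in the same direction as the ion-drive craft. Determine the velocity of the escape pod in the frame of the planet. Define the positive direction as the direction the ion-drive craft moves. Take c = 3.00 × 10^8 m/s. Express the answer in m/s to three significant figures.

In units of c (dividing by 3.00 × 10^8 m/s): v = 0.723, u' = 0.163.
u = (u' + v)/(1 + u'v/c²):
u = (0.163 + 0.723) / (1 + 0.163·0.723) = 0.8867/1.1181 = 0.7930
(Galilean addition would give +0.887c.)
Converting back: u = 0.7930 × 3.00 × 10^8 m/s.

2.38 × 10^8 m/s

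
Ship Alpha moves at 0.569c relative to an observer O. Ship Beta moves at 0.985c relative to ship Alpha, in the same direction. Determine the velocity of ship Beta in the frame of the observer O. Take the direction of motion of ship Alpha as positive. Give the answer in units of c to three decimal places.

With v = 0.569 and u' = 0.985 (in units of c),
u = (u' + v)/(1 + u'v/c²):
u = (0.985 + 0.569) / (1 + 0.985·0.569) = 1.5540/1.5605 = 0.9959

0.996c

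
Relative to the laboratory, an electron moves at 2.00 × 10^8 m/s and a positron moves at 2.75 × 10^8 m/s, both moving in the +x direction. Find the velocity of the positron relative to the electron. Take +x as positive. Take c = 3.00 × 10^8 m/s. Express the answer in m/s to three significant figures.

+1.93 × 10^8 m/s

β_A = 0.667, β_B = 0.917 (dividing each by c = 3.00 × 10^8 m/s).
Transform to A's frame with the inverse velocity-addition law: u' = (u − v)/(1 − uv/c²), taking u = β_B and v = β_A.
u' = (0.917 − 0.667) / (1 − (0.667)(0.917)) = 0.2500/0.3889 = 0.6429.
u' = 0.6429 × 3.00 × 10^8 m/s.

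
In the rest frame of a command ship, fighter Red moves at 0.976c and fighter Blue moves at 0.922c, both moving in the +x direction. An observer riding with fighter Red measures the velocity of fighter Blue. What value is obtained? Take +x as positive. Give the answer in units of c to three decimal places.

-0.539c

β_A = 0.976, β_B = 0.922.
Transform to A's frame with the inverse velocity-addition law: u' = (u − v)/(1 − uv/c²), taking u = β_B and v = β_A.
u' = (0.922 − 0.976) / (1 − (0.976)(0.922)) = -0.0540/0.1001 = -0.5393.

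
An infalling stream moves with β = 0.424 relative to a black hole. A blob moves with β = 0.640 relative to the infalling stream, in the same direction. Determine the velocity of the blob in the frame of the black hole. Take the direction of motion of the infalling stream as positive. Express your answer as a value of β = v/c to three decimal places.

With v = 0.424 and u' = 0.640 (in units of c),
u = (u' + v)/(1 + u'v/c²):
u = (0.640 + 0.424) / (1 + 0.640·0.424) = 1.0640/1.2714 = 0.8369
(Galilean addition would give +1.064c, exceeding c.)

β = 0.837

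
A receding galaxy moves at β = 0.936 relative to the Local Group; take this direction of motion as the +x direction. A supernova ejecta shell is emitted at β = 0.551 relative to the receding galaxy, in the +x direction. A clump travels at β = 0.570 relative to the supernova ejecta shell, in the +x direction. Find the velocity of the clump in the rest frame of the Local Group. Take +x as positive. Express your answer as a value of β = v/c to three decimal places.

β = 0.995

Apply u = (u' + v)/(1 + u'v/c²) successively, working outward toward the Local Group.
Start: velocity of the receding galaxy relative to the Local Group = 0.9360c.
Compose with the supernova ejecta shell (u' = 0.551 in the receding galaxy frame): u_1 = (0.551 + 0.936) / (1 + 0.551·0.936) = 1.4870/1.5157 = 0.9810.
Compose with the clump (u' = 0.570 in the supernova ejecta shell frame): u_2 = (0.570 + 0.981) / (1 + 0.570·0.981) = 1.5510/1.5592 = 0.9948.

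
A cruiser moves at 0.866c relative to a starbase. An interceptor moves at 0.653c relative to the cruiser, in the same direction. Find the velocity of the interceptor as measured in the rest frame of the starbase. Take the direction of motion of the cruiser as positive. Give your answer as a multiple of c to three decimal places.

0.970c

With v = 0.866 and u' = 0.653 (in units of c),
u = (u' + v)/(1 + u'v/c²):
u = (0.653 + 0.866) / (1 + 0.653·0.866) = 1.5190/1.5655 = 0.9703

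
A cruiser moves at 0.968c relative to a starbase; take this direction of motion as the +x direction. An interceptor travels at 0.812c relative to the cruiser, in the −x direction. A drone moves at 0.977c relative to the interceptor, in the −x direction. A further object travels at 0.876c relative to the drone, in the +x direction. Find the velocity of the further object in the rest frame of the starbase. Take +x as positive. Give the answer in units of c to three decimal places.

+0.058c

Apply u = (u' + v)/(1 + u'v/c²) successively, working outward toward the starbase.
Start: velocity of the cruiser relative to the starbase = 0.9680c.
Compose with the interceptor (u' = -0.812 in the cruiser frame): u_1 = (-0.812 + 0.968) / (1 + (-0.812)·0.968) = 0.1560/0.2140 = 0.7290.
Compose with the drone (u' = -0.977 in the interceptor frame): u_2 = (-0.977 + 0.729) / (1 + (-0.977)·0.729) = -0.2480/0.2877 = -0.8618.
Compose with the further object (u' = 0.876 in the drone frame): u_3 = (0.876 + (-0.862)) / (1 + 0.876·(-0.862)) = 0.0142/0.2451 = 0.0580.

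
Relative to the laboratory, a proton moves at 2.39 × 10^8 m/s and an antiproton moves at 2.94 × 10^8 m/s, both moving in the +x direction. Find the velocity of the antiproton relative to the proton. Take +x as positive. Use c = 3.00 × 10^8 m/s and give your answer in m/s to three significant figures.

+2.51 × 10^8 m/s

β_A = 0.797, β_B = 0.980 (dividing each by c = 3.00 × 10^8 m/s).
Transform to A's frame with the inverse velocity-addition law: u' = (u − v)/(1 − uv/c²), taking u = β_B and v = β_A.
u' = (0.980 − 0.797) / (1 − (0.797)(0.980)) = 0.1833/0.2193 = 0.8361.
u' = 0.8361 × 3.00 × 10^8 m/s.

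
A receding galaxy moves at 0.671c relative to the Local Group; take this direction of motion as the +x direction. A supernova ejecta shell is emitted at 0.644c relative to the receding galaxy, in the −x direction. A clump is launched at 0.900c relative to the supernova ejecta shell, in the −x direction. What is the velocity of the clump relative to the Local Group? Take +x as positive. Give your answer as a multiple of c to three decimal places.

-0.891c

Apply u = (u' + v)/(1 + u'v/c²) successively, working outward toward the Local Group.
Start: velocity of the receding galaxy relative to the Local Group = 0.6710c.
Compose with the supernova ejecta shell (u' = -0.644 in the receding galaxy frame): u_1 = (-0.644 + 0.671) / (1 + (-0.644)·0.671) = 0.0270/0.5679 = 0.0475.
Compose with the clump (u' = -0.900 in the supernova ejecta shell frame): u_2 = (-0.900 + 0.048) / (1 + (-0.900)·0.048) = -0.8525/0.9572 = -0.8906.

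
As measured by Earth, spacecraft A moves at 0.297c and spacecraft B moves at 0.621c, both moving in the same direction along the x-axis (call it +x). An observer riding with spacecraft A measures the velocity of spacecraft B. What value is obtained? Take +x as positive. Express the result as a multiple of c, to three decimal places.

+0.397c

β_A = 0.297, β_B = 0.621.
Transform to A's frame with the inverse velocity-addition law: u' = (u − v)/(1 − uv/c²), taking u = β_B and v = β_A.
u' = (0.621 − 0.297) / (1 − (0.297)(0.621)) = 0.3240/0.8156 = 0.3973.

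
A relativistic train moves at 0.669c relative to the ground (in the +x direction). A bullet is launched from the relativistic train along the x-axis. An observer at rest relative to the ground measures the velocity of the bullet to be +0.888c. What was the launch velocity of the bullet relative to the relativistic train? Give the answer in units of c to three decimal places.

+0.540c

Invert the composition law: u' = (u − v)/(1 − uv/c²).
u' = (0.888 − 0.669) / (1 − (0.888)(0.669)) = 0.2190/0.4059 = 0.5395.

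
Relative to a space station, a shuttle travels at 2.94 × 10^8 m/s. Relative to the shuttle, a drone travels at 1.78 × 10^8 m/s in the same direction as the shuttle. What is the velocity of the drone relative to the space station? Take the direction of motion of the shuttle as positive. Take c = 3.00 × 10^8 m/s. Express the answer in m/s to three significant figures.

2.98 × 10^8 m/s

In units of c (dividing by 3.00 × 10^8 m/s): v = 0.980, u' = 0.593.
u = (u' + v)/(1 + u'v/c²):
u = (0.593 + 0.980) / (1 + 0.593·0.980) = 1.5733/1.5815 = 0.9949
(Galilean addition would give +1.573c, exceeding c.)
Converting back: u = 0.9949 × 3.00 × 10^8 m/s.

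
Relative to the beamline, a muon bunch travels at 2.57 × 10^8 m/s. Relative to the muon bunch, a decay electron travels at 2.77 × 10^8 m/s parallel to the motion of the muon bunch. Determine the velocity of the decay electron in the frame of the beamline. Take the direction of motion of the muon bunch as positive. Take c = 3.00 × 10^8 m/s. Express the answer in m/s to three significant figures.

In units of c (dividing by 3.00 × 10^8 m/s): v = 0.857, u' = 0.923.
u = (u' + v)/(1 + u'v/c²):
u = (0.923 + 0.857) / (1 + 0.923·0.857) = 1.7800/1.7910 = 0.9939
(Galilean addition would give +1.780c, exceeding c.)
Converting back: u = 0.9939 × 3.00 × 10^8 m/s.

2.98 × 10^8 m/s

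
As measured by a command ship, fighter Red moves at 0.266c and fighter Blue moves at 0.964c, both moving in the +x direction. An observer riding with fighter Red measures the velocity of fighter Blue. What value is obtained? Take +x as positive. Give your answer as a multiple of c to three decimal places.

β_A = 0.266, β_B = 0.964.
Transform to A's frame with the inverse velocity-addition law: u' = (u − v)/(1 − uv/c²), taking u = β_B and v = β_A.
u' = (0.964 − 0.266) / (1 − (0.266)(0.964)) = 0.6980/0.7436 = 0.9387.

+0.939c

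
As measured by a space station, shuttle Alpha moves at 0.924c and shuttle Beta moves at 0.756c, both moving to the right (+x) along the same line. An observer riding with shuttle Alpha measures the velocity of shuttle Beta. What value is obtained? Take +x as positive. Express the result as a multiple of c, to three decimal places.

-0.557c

β_A = 0.924, β_B = 0.756.
Transform to A's frame with the inverse velocity-addition law: u' = (u − v)/(1 − uv/c²), taking u = β_B and v = β_A.
u' = (0.756 − 0.924) / (1 − (0.924)(0.756)) = -0.1680/0.3015 = -0.5573.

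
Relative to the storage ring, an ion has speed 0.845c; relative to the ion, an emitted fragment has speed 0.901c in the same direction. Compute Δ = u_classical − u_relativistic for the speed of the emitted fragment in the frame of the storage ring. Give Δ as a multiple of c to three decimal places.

Δ = 0.755c

Galilean: u_cl = 0.901 + 0.845 = 1.7460.
Relativistic: u_rel = (0.901 + 0.845) / (1 + 0.901·0.845) = 1.7460/1.7613 = 0.9913.
Δ = 1.7460 − 0.9913 = 0.7547.
(The classical prediction exceeds c; the relativistic result does not.)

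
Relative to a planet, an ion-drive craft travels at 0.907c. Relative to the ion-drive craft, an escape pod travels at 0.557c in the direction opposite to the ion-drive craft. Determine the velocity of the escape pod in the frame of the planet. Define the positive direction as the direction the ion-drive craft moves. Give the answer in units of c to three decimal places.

With v = 0.907 and u' = -0.557 (in units of c),
u = (u' + v)/(1 + u'v/c²):
u = (-0.557 + 0.907) / (1 + (-0.557)·0.907) = 0.3500/0.4948 = 0.7074

+0.707c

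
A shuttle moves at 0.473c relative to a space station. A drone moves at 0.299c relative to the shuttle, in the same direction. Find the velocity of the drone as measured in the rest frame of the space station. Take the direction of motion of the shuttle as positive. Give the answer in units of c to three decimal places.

0.676c

With v = 0.473 and u' = 0.299 (in units of c),
u = (u' + v)/(1 + u'v/c²):
u = (0.299 + 0.473) / (1 + 0.299·0.473) = 0.7720/1.1414 = 0.6763
(Galilean addition would give +0.772c.)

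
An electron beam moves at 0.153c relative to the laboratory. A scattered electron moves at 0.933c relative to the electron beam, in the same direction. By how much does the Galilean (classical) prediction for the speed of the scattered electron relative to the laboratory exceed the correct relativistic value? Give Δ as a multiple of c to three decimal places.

Δ = 0.136c

Galilean: u_cl = 0.933 + 0.153 = 1.0860.
Relativistic: u_rel = (0.933 + 0.153) / (1 + 0.933·0.153) = 1.0860/1.1427 = 0.9503.
Δ = 1.0860 − 0.9503 = 0.1357.
(The classical prediction exceeds c; the relativistic result does not.)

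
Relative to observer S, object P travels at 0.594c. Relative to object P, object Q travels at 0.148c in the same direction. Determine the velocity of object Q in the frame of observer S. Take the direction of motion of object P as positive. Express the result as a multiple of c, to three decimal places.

0.682c

With v = 0.594 and u' = 0.148 (in units of c),
u = (u' + v)/(1 + u'v/c²):
u = (0.148 + 0.594) / (1 + 0.148·0.594) = 0.7420/1.0879 = 0.6820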